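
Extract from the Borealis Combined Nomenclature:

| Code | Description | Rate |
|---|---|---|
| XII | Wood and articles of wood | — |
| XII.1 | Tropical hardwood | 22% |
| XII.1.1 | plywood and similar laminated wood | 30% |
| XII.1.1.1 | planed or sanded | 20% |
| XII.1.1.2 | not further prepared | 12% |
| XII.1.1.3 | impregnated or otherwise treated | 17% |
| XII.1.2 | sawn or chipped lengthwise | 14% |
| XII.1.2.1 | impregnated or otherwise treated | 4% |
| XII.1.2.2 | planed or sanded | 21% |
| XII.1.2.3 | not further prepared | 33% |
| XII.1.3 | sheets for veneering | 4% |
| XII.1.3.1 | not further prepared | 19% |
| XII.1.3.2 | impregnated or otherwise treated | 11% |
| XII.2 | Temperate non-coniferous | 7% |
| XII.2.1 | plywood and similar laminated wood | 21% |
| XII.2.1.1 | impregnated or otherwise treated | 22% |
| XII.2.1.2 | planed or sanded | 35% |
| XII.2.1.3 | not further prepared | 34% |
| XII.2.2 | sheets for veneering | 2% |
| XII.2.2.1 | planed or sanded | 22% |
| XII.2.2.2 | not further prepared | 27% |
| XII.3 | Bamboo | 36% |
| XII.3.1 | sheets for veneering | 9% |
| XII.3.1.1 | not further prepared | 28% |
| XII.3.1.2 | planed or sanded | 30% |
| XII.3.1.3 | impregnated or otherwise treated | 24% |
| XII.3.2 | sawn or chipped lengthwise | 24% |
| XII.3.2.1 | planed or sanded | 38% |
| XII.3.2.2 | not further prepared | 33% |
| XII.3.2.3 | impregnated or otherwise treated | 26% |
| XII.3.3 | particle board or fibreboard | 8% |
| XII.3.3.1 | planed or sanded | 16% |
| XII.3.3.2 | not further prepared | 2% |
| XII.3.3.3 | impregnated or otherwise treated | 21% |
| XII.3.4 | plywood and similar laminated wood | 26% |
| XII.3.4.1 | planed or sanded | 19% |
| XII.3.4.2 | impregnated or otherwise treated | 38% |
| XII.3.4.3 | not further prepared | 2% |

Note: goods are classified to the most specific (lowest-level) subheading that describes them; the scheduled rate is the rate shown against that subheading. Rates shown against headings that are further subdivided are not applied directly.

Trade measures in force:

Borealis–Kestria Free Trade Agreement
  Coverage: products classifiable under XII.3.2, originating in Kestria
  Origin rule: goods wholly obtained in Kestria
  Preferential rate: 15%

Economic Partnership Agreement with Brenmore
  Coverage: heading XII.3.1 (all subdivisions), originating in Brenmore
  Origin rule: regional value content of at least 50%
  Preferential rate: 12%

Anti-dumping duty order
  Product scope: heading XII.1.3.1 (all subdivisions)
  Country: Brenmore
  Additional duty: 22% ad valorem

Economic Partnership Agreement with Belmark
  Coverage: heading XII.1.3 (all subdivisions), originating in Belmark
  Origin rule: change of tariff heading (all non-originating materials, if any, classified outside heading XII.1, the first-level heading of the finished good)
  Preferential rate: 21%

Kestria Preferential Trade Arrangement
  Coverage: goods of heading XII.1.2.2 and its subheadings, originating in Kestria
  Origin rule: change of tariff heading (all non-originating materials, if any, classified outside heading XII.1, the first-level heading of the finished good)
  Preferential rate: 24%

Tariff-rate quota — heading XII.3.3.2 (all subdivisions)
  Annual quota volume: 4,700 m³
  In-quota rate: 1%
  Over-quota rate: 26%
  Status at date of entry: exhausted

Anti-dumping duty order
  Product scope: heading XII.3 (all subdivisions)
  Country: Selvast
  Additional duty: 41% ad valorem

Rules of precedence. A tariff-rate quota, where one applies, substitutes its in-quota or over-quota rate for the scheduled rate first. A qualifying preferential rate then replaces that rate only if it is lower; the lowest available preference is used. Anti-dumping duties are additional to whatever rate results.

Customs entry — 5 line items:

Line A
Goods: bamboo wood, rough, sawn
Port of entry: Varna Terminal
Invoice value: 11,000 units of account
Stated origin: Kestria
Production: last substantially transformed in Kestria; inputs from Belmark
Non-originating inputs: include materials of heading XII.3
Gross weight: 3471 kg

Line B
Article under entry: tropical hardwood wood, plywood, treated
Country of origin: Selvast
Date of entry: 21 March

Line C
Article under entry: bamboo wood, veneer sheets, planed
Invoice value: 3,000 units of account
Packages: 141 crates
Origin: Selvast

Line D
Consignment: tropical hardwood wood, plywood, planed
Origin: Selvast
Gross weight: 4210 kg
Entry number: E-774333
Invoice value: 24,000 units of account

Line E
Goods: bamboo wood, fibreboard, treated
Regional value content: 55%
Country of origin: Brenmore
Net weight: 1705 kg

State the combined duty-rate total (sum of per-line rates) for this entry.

Line A: bamboo → XII.3; sawn → XII.3.2; rough → XII.3.2.2. Scheduled 33%. Kestria agreement on XII.3.2: not wholly obtained; Kestria agreement on XII.1.2.2: XII.3.2.2 not covered. → 33%.
Line B: tropical hardwood → XII.1; plywood → XII.1.1; treated → XII.1.1.3. Scheduled 17%. No special measure applies. → 17%.
Line C: bamboo → XII.3; veneer sheets → XII.3.1; planed → XII.3.1.2. Scheduled 30%. anti-dumping (Selvast, XII.3): +41%; total 30% + 41% = 71%. → 71%.
Line D: tropical hardwood → XII.1; plywood → XII.1.1; planed → XII.1.1.1. Scheduled 20%. No special measure applies. → 20%.
Line E: bamboo → XII.3; fibreboard → XII.3.3; treated → XII.3.3.3. Scheduled 21%. Brenmore agreement on XII.3.1: XII.3.3.3 not covered. → 21%.
Sum: 33% + 17% + 71% + 20% + 21% = 162%.

162%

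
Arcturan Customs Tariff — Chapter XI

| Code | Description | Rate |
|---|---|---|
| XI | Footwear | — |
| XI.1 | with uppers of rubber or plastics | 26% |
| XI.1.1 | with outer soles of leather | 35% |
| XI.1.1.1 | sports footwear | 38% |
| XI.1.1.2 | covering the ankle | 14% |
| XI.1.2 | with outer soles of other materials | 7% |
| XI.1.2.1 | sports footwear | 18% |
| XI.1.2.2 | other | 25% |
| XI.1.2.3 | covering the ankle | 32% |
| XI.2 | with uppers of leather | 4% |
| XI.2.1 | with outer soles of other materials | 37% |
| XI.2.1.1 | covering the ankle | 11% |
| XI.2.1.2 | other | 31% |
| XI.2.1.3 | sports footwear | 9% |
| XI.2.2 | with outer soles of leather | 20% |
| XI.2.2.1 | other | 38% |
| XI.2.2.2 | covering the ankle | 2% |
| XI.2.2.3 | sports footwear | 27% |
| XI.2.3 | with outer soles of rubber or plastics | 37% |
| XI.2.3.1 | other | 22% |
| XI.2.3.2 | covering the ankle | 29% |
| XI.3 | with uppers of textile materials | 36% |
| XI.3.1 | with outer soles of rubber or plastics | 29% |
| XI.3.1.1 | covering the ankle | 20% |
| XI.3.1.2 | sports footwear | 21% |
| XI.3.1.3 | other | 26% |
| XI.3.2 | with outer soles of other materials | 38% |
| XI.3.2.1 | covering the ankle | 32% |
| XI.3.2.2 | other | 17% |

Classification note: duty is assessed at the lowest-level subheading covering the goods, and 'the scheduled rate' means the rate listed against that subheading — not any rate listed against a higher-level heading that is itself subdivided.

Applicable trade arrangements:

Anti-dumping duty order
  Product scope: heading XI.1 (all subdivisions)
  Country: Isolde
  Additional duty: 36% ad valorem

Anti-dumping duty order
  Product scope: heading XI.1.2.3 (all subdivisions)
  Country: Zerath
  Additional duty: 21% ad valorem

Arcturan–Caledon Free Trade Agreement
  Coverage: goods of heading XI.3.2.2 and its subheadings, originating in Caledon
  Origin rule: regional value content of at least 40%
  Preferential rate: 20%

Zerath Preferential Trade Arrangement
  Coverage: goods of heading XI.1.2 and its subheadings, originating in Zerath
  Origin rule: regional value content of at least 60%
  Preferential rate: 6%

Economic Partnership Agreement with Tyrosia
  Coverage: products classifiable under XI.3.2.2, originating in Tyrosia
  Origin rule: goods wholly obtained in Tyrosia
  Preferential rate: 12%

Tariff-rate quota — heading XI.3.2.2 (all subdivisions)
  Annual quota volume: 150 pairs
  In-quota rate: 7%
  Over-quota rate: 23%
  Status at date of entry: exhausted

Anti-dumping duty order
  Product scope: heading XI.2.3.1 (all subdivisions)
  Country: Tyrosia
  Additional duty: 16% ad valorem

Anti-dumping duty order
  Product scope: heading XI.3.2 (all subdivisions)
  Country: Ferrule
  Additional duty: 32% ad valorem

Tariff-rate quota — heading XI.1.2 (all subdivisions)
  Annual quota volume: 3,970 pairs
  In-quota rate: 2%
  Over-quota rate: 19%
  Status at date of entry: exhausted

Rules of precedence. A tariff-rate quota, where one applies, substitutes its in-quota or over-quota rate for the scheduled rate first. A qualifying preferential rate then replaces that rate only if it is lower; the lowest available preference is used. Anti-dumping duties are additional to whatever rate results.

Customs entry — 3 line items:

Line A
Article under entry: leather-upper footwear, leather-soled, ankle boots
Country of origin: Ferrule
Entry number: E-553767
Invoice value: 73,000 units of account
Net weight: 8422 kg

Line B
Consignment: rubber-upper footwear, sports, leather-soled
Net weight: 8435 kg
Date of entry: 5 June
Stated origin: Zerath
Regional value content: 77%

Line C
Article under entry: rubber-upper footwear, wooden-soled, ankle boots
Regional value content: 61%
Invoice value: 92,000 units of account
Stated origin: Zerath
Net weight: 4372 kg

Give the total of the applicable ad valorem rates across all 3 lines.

67%

Line A: leather-upper → XI.2; leather-soled → XI.2.2; ankle boots → XI.2.2.2. Scheduled 2%. No special measure applies. → 2%.
Line B: rubber-upper → XI.1; leather-soled → XI.1.1; sports → XI.1.1.1. Scheduled 38%. Zerath agreement on XI.1.2: XI.1.1.1 not covered. → 38%.
Line C: rubber-upper → XI.1; wooden-soled → XI.1.2; ankle boots → XI.1.2.3. Scheduled 32%. quota on XI.1.2 exhausted → over-quota 19%; Zerath agreement on XI.1.2: RVC ≥ 60% → 6% available; preferential 6%; anti-dumping (Zerath, XI.1.2.3): +21%; total 6% + 21% = 27%. → 27%.
Sum: 2% + 38% + 27% = 67%.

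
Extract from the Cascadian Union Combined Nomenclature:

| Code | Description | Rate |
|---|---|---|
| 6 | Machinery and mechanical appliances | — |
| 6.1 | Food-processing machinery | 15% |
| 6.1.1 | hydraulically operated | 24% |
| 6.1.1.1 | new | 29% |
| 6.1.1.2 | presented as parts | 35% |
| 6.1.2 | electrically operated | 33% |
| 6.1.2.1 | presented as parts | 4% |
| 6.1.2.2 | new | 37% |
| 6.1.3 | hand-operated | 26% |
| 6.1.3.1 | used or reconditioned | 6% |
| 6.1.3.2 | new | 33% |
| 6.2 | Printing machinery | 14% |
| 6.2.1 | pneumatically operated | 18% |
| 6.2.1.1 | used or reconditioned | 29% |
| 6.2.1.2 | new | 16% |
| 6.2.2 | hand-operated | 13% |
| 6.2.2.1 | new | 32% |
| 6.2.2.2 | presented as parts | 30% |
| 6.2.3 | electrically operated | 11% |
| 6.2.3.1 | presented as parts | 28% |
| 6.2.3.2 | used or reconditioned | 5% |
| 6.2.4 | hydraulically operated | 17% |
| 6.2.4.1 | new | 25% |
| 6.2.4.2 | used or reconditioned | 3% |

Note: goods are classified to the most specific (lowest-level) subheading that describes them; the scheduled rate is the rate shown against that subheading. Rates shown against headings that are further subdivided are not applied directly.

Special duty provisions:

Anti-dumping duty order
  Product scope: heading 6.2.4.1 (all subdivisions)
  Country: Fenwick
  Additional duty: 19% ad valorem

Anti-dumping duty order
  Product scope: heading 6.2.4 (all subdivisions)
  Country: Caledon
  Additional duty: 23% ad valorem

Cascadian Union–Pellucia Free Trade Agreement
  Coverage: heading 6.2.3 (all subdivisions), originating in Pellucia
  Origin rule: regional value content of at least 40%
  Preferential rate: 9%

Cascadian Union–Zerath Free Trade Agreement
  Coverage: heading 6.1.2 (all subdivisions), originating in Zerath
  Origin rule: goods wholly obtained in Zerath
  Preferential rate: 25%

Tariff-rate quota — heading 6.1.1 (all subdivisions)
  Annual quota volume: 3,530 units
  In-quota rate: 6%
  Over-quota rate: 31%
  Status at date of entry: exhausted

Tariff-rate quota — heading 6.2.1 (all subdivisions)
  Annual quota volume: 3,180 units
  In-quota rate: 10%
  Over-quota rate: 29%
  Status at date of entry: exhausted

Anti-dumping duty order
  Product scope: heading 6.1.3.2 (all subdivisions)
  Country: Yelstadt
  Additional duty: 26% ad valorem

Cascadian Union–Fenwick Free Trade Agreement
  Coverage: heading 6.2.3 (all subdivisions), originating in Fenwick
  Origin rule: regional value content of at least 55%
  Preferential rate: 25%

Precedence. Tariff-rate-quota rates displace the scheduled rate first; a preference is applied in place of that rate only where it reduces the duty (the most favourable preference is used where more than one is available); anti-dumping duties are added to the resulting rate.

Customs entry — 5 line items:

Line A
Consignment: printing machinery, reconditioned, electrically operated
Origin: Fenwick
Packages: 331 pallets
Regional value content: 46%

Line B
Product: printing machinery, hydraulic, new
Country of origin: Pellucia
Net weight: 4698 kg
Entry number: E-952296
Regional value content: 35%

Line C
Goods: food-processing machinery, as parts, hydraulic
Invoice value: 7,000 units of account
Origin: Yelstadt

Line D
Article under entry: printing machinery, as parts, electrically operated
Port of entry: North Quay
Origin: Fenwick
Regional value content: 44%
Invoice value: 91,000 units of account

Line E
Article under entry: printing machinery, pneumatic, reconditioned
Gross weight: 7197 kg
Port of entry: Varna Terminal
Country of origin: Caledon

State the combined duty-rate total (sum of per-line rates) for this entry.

118%

Line A: printing → 6.2; electrically operated → 6.2.3; reconditioned → 6.2.3.2. Scheduled 5%. Fenwick agreement on 6.2.3: RVC < 55%. → 5%.
Line B: printing → 6.2; hydraulic → 6.2.4; new → 6.2.4.1. Scheduled 25%. Pellucia agreement on 6.2.3: 6.2.4.1 not covered. → 25%.
Line C: food-processing → 6.1; hydraulic → 6.1.1; as parts → 6.1.1.2. Scheduled 35%. quota on 6.1.1 exhausted → over-quota 31%. → 31%.
Line D: printing → 6.2; electrically operated → 6.2.3; as parts → 6.2.3.1. Scheduled 28%. Fenwick agreement on 6.2.3: RVC < 55%. → 28%.
Line E: printing → 6.2; pneumatic → 6.2.1; reconditioned → 6.2.1.1. Scheduled 29%. quota on 6.2.1 exhausted → over-quota 29%. → 29%.
Sum: 5% + 25% + 31% + 28% + 29% = 118%.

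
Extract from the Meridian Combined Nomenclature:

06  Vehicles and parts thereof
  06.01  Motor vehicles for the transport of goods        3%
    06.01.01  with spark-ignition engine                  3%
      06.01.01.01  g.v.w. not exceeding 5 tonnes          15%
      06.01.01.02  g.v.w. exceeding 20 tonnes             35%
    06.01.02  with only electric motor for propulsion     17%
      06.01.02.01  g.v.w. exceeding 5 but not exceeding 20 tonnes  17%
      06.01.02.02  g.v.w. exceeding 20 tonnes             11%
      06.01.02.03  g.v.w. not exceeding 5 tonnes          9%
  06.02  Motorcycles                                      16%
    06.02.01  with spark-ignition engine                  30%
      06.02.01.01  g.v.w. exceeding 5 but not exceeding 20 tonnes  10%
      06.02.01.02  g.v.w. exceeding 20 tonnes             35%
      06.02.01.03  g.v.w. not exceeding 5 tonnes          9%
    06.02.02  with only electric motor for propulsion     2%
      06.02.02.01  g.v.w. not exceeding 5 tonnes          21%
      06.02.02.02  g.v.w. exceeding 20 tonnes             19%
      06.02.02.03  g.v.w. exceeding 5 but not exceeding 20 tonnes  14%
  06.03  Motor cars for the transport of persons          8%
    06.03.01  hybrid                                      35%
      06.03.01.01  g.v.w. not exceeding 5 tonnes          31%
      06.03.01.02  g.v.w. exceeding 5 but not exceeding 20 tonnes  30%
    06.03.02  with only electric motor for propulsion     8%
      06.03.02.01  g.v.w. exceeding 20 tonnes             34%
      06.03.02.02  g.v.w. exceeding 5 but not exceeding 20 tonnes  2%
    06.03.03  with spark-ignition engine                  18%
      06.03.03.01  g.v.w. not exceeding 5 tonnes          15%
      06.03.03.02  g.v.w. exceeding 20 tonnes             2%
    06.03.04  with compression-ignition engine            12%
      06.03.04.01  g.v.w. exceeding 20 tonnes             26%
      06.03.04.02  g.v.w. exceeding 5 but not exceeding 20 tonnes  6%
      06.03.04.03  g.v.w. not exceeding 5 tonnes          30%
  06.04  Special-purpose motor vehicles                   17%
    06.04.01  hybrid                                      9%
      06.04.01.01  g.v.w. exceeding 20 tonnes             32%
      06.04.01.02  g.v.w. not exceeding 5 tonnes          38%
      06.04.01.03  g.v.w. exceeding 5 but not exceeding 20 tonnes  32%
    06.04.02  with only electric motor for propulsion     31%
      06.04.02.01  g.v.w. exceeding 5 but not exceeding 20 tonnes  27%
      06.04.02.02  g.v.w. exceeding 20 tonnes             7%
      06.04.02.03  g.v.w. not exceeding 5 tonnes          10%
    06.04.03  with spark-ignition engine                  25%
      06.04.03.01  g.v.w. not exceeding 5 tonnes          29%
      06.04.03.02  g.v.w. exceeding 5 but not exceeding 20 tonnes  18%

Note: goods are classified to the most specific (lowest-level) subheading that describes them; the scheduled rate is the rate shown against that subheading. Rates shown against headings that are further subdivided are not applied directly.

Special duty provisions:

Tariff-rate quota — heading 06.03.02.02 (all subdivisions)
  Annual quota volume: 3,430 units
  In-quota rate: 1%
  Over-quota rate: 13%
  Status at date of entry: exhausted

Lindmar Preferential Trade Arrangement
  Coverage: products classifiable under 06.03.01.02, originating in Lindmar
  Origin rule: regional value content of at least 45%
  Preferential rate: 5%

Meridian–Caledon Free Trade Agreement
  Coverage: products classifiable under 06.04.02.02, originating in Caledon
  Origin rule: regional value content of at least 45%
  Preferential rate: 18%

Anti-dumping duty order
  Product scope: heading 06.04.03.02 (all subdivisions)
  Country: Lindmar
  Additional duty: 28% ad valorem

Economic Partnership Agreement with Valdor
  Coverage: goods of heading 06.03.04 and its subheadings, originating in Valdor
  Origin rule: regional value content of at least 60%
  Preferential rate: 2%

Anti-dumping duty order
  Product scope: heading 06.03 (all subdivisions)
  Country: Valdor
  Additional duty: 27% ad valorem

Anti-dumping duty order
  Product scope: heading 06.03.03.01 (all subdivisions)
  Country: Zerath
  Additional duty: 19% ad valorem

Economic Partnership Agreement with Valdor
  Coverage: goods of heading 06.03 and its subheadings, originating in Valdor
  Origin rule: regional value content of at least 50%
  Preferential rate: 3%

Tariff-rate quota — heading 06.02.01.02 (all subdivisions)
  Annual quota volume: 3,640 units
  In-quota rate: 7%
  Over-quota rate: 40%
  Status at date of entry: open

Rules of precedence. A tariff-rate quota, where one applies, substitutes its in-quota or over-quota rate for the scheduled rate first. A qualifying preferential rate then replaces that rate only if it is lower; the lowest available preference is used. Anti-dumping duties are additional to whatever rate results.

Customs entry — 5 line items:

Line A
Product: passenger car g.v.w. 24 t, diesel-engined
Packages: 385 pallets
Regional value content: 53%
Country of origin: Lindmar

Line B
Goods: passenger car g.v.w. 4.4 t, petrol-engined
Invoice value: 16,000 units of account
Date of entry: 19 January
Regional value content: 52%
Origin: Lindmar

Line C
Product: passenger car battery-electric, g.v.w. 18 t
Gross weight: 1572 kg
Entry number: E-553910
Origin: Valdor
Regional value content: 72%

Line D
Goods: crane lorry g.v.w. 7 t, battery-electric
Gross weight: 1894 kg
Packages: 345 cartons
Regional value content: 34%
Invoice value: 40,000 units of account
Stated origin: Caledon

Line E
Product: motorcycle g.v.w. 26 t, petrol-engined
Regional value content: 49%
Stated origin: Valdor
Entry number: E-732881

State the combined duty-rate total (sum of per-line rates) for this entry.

Line A: passenger car → 06.03; diesel-engined → 06.03.04; g.v.w. 24 t → 06.03.04.01. Scheduled 26%. Lindmar agreement on 06.03.01.02: 06.03.04.01 not covered. → 26%.
Line B: passenger car → 06.03; petrol-engined → 06.03.03; g.v.w. 4.4 t → 06.03.03.01. Scheduled 15%. Lindmar agreement on 06.03.01.02: 06.03.03.01 not covered. → 15%.
Line C: passenger car → 06.03; battery-electric → 06.03.02; g.v.w. 18 t → 06.03.02.02. Scheduled 2%. quota on 06.03.02.02 exhausted → over-quota 13%; Valdor agreement on 06.03.04: 06.03.02.02 not covered; Valdor agreement on 06.03: RVC ≥ 50% → 3% available; preferential 3%; anti-dumping (Valdor, 06.03): +27%; total 3% + 27% = 30%. → 30%.
Line D: crane lorry → 06.04; battery-electric → 06.04.02; g.v.w. 7 t → 06.04.02.01. Scheduled 27%. Caledon agreement on 06.04.02.02: 06.04.02.01 not covered. → 27%.
Line E: motorcycle → 06.02; petrol-engined → 06.02.01; g.v.w. 26 t → 06.02.01.02. Scheduled 35%. quota on 06.02.01.02 open → in-quota 7%; Valdor agreement on 06.03.04: 06.02.01.02 not covered; Valdor agreement on 06.03: 06.02.01.02 not covered. → 7%.
Sum: 26% + 15% + 30% + 27% + 7% = 105%.

105%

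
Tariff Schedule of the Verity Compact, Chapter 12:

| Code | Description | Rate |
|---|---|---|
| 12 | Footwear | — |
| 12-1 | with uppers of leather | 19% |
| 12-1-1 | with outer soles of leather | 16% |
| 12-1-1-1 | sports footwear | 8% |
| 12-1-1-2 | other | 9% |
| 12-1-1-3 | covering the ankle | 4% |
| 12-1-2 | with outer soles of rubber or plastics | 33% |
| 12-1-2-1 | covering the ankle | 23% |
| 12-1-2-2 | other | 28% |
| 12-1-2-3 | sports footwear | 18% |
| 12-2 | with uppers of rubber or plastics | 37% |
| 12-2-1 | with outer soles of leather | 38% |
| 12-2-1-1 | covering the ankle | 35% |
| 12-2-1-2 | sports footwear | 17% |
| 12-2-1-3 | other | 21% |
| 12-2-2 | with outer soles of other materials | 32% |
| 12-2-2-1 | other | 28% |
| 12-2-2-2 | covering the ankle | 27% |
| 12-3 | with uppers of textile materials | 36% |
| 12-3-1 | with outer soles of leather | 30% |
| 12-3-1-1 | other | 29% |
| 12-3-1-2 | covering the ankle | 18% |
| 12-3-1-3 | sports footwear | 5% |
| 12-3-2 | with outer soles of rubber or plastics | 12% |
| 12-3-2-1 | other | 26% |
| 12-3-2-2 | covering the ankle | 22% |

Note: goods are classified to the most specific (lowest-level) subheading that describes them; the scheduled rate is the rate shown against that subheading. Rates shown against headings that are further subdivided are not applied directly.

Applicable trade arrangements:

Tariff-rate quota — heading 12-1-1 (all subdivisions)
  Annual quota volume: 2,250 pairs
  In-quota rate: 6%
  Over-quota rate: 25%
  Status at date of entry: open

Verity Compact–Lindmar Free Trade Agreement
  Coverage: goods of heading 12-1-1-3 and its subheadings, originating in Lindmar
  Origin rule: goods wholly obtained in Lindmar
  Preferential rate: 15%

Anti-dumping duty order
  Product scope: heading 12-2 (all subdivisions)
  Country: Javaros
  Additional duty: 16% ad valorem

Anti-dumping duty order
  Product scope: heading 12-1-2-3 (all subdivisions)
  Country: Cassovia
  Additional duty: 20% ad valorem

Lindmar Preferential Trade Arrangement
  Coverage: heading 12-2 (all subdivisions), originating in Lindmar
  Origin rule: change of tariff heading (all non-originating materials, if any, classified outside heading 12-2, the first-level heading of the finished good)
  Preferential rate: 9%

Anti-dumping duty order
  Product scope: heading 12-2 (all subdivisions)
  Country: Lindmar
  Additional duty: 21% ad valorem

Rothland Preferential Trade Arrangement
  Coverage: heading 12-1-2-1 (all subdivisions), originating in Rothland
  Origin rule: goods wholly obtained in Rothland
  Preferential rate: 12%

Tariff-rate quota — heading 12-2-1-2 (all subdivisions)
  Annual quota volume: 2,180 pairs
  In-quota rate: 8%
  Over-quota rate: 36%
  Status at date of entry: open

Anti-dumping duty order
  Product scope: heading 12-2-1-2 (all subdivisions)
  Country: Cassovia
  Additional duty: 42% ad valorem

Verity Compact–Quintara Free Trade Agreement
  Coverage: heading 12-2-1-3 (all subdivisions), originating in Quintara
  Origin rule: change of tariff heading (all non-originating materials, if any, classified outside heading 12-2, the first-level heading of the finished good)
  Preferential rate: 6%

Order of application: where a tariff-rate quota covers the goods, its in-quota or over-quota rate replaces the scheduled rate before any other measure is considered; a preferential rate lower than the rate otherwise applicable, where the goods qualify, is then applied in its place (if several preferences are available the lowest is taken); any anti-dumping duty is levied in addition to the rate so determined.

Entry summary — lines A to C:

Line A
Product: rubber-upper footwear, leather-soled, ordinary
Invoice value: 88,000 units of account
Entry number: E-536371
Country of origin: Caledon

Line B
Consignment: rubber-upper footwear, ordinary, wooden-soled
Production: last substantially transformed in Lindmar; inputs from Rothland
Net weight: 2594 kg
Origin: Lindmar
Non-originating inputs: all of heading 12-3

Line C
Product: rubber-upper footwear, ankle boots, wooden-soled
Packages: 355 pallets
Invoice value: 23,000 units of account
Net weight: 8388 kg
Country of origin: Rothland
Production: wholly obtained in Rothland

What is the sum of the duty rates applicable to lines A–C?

78%

Line A: rubber-upper → 12-2; leather-soled → 12-2-1; ordinary → 12-2-1-3. Scheduled 21%. No special measure applies. → 21%.
Line B: rubber-upper → 12-2; wooden-soled → 12-2-2; ordinary → 12-2-2-1. Scheduled 28%. Lindmar agreement on 12-1-1-3: 12-2-2-1 not covered; Lindmar agreement on 12-2: CTH met → 9% available; preferential 9%; anti-dumping (Lindmar, 12-2): +21%; total 9% + 21% = 30%. → 30%.
Line C: rubber-upper → 12-2; wooden-soled → 12-2-2; ankle boots → 12-2-2-2. Scheduled 27%. Rothland agreement on 12-1-2-1: 12-2-2-2 not covered. → 27%.
Sum: 21% + 30% + 27% = 78%.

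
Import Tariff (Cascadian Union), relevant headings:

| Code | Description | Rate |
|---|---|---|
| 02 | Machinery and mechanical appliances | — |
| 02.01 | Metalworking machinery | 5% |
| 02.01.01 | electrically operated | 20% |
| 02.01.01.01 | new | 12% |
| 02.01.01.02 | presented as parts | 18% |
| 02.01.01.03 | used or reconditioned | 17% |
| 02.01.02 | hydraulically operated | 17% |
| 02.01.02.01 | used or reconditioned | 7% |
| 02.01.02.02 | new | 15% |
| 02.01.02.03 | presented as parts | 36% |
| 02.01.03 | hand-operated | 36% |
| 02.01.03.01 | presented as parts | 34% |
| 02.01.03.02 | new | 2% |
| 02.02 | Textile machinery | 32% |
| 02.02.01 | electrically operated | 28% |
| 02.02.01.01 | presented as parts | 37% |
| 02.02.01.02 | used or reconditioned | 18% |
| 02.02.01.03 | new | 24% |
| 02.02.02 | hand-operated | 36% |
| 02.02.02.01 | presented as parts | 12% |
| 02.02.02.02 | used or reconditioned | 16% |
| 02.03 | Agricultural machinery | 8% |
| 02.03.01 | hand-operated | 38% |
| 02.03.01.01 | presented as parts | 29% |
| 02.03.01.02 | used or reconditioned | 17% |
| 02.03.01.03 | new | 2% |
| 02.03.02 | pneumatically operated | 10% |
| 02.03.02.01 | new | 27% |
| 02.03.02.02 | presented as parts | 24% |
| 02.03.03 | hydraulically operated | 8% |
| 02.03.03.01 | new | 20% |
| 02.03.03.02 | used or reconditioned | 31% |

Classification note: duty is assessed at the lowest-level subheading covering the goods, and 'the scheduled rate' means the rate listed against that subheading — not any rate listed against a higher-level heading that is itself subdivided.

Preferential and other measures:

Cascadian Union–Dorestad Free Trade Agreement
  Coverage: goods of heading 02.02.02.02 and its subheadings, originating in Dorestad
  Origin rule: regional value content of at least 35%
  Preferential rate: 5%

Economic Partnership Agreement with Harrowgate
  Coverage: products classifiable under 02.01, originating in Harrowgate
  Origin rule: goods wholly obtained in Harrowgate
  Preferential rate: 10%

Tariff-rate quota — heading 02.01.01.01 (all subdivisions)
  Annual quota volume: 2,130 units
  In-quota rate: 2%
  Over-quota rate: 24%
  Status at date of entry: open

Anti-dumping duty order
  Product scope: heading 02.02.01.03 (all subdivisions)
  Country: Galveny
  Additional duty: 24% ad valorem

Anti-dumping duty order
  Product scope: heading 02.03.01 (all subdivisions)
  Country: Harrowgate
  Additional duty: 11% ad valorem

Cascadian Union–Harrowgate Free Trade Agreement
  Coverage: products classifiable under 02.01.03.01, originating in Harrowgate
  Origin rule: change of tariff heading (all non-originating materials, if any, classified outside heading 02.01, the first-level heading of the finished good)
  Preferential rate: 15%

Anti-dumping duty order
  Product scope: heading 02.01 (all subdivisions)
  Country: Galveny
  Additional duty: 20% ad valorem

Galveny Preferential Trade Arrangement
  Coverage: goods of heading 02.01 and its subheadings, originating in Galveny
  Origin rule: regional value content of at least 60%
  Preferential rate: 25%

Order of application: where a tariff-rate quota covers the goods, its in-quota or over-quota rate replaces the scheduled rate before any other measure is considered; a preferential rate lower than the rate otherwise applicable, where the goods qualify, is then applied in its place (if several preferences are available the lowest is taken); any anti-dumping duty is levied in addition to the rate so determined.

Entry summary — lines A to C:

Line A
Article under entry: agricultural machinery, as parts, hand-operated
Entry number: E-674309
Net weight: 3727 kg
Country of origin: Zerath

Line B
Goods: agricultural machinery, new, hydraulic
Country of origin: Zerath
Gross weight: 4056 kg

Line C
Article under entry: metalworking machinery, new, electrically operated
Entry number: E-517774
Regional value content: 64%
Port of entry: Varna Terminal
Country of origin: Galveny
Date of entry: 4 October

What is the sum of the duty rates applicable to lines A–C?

Line A: agricultural → 02.03; hand-operated → 02.03.01; as parts → 02.03.01.01. Scheduled 29%. No special measure applies. → 29%.
Line B: agricultural → 02.03; hydraulic → 02.03.03; new → 02.03.03.01. Scheduled 20%. No special measure applies. → 20%.
Line C: metalworking → 02.01; electrically operated → 02.01.01; new → 02.01.01.01. Scheduled 12%. quota on 02.01.01.01 open → in-quota 2%; Galveny agreement on 02.01: RVC ≥ 60% → 25% available; preference 25% not lower than 2% → no reduction; anti-dumping (Galveny, 02.01): +20%; total 2% + 20% = 22%. → 22%.
Sum: 29% + 20% + 22% = 71%.

71%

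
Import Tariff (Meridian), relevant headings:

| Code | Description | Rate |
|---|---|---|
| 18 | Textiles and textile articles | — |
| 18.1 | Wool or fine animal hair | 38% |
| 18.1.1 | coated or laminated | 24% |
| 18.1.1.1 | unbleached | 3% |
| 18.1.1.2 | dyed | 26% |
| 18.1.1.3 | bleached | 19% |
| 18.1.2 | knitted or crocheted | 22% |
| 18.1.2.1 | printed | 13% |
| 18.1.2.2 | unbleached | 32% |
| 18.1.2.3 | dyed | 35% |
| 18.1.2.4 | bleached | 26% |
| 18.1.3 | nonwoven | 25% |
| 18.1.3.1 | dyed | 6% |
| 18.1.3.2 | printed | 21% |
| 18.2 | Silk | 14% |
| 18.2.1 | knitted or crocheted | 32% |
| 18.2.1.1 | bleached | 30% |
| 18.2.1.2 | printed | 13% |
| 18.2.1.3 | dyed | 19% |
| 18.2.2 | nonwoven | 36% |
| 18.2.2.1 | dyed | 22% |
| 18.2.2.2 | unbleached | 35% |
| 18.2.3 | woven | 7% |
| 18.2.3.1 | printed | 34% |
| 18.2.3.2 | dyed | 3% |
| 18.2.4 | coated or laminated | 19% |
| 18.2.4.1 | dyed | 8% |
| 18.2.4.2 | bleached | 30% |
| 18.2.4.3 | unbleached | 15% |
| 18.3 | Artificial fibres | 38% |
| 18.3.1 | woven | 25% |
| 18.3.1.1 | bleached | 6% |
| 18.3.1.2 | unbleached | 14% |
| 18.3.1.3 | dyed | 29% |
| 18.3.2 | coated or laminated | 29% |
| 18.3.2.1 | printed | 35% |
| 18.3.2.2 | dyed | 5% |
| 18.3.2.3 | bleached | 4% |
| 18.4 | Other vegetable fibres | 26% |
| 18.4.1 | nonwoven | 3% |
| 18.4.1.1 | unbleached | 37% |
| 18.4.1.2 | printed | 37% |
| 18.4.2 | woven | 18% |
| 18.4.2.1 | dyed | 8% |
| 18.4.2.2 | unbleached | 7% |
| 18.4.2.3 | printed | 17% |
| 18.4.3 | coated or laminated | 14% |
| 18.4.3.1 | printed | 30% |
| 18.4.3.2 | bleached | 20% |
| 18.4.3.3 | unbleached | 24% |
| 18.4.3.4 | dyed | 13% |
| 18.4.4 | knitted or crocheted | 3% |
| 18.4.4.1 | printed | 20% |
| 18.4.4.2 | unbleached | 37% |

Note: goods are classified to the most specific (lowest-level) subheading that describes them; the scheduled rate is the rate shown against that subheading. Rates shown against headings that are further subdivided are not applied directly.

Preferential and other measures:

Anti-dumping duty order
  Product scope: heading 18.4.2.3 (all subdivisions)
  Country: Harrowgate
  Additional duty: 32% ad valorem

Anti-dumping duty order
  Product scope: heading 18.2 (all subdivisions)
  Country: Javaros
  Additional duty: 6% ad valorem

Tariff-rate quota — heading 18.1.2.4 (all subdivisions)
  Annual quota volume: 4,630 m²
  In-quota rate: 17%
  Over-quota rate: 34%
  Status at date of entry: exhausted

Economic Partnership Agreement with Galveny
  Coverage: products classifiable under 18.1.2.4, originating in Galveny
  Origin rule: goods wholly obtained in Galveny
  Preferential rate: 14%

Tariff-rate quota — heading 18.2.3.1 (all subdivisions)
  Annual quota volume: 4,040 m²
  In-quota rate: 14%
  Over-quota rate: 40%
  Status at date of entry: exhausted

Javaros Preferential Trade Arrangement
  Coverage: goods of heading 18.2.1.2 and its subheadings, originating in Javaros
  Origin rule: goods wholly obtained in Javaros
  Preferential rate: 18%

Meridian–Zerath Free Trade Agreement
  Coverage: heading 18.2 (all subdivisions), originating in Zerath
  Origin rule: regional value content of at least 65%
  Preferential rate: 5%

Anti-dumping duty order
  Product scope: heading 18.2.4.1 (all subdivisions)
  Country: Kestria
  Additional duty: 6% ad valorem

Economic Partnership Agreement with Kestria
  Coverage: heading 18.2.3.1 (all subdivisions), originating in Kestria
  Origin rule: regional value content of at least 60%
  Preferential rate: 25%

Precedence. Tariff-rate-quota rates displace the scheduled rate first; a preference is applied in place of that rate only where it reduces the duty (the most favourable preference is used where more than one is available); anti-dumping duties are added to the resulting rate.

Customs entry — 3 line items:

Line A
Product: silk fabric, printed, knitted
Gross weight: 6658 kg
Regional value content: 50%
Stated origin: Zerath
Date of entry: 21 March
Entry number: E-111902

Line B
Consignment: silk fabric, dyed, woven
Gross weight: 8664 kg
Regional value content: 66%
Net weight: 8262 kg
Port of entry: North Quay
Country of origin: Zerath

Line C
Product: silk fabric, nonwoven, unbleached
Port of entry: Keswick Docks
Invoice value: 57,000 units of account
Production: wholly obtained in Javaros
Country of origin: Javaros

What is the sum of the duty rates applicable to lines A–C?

57%

Line A: silk → 18.2; knitted → 18.2.1; printed → 18.2.1.2. Scheduled 13%. Zerath agreement on 18.2: RVC < 65%. → 13%.
Line B: silk → 18.2; woven → 18.2.3; dyed → 18.2.3.2. Scheduled 3%. Zerath agreement on 18.2: RVC ≥ 65% → 5% available; preference 5% not lower than 3% → no reduction. → 3%.
Line C: silk → 18.2; nonwoven → 18.2.2; unbleached → 18.2.2.2. Scheduled 35%. Javaros agreement on 18.2.1.2: 18.2.2.2 not covered; anti-dumping (Javaros, 18.2): +6%; total 35% + 6% = 41%. → 41%.
Sum: 13% + 3% + 41% = 57%.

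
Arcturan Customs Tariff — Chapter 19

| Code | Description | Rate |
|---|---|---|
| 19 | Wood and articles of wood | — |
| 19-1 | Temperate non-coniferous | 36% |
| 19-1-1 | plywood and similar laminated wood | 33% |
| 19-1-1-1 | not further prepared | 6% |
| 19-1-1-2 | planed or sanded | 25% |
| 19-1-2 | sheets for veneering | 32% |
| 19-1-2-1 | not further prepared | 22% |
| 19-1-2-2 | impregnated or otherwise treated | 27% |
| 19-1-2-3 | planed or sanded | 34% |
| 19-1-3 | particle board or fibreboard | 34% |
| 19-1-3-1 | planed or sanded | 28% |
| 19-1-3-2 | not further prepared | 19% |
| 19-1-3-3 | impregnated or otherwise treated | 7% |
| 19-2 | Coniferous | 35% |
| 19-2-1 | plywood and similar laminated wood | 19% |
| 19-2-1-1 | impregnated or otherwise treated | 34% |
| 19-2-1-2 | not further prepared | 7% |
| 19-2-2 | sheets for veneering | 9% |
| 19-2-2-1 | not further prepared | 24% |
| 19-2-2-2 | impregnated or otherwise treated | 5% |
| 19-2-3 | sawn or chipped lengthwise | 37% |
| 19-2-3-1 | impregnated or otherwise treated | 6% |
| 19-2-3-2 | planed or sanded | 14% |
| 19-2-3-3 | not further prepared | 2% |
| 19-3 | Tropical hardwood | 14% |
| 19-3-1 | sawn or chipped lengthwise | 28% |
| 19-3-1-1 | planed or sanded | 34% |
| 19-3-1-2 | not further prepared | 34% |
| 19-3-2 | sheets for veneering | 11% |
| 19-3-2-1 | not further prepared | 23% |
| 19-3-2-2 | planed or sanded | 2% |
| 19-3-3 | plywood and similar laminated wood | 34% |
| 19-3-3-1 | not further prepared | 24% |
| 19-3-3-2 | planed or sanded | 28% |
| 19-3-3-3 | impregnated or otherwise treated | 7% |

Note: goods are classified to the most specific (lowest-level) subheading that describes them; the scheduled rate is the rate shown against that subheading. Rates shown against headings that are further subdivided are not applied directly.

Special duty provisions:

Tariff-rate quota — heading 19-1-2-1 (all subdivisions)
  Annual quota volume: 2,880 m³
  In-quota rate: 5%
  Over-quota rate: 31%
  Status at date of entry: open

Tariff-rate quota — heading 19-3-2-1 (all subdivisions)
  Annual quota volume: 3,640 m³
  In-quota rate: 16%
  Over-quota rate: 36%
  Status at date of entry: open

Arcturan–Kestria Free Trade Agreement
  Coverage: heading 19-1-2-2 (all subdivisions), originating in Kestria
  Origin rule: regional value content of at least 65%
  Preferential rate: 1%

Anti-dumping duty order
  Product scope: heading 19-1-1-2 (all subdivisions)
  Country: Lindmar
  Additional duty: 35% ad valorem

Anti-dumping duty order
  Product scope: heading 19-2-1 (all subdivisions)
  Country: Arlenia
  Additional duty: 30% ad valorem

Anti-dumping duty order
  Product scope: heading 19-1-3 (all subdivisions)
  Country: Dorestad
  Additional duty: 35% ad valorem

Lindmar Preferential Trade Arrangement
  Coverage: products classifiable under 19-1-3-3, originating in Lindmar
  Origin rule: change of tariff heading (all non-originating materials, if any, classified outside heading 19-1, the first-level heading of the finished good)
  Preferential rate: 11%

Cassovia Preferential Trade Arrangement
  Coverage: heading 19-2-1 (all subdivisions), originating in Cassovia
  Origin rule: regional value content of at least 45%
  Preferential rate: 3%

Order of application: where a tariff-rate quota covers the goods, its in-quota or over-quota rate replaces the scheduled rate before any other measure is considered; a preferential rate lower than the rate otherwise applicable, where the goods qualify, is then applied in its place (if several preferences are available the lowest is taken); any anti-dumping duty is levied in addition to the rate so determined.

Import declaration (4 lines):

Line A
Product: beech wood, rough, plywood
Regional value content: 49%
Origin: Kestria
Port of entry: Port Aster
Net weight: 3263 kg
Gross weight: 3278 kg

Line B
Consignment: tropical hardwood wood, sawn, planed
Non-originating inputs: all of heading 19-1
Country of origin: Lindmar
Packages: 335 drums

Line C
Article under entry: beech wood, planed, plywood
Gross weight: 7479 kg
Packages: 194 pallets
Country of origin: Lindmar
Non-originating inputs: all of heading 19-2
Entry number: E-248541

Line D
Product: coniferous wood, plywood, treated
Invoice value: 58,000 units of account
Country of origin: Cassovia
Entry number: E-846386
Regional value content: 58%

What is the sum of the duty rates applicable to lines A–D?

103%

Line A: beech → 19-1; plywood → 19-1-1; rough → 19-1-1-1. Scheduled 6%. Kestria agreement on 19-1-2-2: 19-1-1-1 not covered. → 6%.
Line B: tropical hardwood → 19-3; sawn → 19-3-1; planed → 19-3-1-1. Scheduled 34%. Lindmar agreement on 19-1-3-3: 19-3-1-1 not covered. → 34%.
Line C: beech → 19-1; plywood → 19-1-1; planed → 19-1-1-2. Scheduled 25%. Lindmar agreement on 19-1-3-3: 19-1-1-2 not covered; anti-dumping (Lindmar, 19-1-1-2): +35%; total 25% + 35% = 60%. → 60%.
Line D: coniferous → 19-2; plywood → 19-2-1; treated → 19-2-1-1. Scheduled 34%. Cassovia agreement on 19-2-1: RVC ≥ 45% → 3% available; preferential 3%. → 3%.
Sum: 6% + 34% + 60% + 3% = 103%.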